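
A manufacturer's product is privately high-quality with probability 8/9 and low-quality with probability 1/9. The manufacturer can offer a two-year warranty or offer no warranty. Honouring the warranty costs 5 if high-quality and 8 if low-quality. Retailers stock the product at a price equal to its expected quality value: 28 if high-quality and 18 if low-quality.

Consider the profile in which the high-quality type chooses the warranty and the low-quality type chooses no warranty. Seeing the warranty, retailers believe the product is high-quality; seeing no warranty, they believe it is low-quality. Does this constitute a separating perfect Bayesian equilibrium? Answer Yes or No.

No

Under these beliefs, the warranty earns price 28 and no warranty earns price 18.
high-quality: the warranty nets 28 − 5 = 23; no warranty nets 18. high-quality prefers the warranty.
low-quality: the warranty nets 28 − 8 = 20; no warranty nets 18. low-quality would deviate to the warranty.
low-quality has a profitable deviation, so the profile is not an equilibrium.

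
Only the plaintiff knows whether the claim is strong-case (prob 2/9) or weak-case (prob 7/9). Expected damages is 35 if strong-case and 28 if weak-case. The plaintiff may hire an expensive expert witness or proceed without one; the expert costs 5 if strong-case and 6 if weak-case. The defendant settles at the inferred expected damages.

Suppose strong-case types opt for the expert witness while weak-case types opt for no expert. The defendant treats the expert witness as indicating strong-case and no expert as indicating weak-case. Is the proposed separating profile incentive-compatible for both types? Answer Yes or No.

No

Under these beliefs, the expert witness earns settlement 35 and no expert earns settlement 28.
strong-case: the expert witness nets 35 − 5 = 30; no expert nets 28. strong-case prefers the expert witness.
weak-case: the expert witness nets 35 − 6 = 29; no expert nets 28. weak-case would deviate to the expert witness.
weak-case has a profitable deviation, so the profile is not an equilibrium.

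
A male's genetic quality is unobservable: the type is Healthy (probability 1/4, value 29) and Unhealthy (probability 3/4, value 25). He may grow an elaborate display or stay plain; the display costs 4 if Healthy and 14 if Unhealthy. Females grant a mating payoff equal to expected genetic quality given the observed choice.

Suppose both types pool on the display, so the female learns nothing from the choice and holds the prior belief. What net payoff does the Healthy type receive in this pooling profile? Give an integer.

22

Pooled mating payoff = 1/4·29 + 3/4·25 = 26.
Healthy pays cost 4 for the display, so net payoff = 26 − 4 = 22.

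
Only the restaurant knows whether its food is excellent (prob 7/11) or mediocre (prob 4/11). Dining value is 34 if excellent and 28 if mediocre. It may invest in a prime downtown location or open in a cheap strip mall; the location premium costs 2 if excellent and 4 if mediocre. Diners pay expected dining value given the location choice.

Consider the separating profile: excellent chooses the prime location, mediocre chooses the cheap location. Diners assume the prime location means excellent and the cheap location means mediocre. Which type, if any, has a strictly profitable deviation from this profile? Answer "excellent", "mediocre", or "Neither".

The prime location pays 34; the cheap location pays 28.
excellent: assigned the prime location, nets 34 − 2 = 32; deviating to the cheap location nets 28.
mediocre: assigned the cheap location, nets 28; deviating to the prime location nets 34 − 4 = 30.
The mediocre type gains 2 by deviating.

mediocre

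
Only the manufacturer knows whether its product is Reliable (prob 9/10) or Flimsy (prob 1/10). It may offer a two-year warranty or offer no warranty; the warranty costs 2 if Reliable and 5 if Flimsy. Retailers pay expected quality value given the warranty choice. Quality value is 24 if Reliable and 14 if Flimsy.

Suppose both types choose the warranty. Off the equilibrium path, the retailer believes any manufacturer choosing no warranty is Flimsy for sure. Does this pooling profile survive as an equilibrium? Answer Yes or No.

On path, the retailer holds the prior and pays 9/10·24 + 1/10·14 = 23. Off path (no warranty), believing Flimsy, it pays 14.
Reliable: the warranty nets 23 − 2 = 21; no warranty nets 14. Reliable stays.
Flimsy: the warranty nets 23 − 5 = 18; no warranty nets 14. Flimsy stays.
No type deviates, so pooling is sustained.

Yes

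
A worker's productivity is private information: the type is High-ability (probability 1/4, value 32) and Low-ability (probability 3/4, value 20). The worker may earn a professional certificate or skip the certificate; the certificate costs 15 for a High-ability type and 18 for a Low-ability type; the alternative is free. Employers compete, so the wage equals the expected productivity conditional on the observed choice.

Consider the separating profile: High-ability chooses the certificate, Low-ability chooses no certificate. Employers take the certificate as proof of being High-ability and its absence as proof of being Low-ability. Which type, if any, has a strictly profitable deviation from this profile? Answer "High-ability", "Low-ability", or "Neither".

The certificate pays 32; no certificate pays 20.
High-ability: assigned the certificate, nets 32 − 15 = 17; deviating to no certificate nets 20.
Low-ability: assigned no certificate, nets 20; deviating to the certificate nets 32 − 18 = 14.
The High-ability type gains 3 by deviating.

High-ability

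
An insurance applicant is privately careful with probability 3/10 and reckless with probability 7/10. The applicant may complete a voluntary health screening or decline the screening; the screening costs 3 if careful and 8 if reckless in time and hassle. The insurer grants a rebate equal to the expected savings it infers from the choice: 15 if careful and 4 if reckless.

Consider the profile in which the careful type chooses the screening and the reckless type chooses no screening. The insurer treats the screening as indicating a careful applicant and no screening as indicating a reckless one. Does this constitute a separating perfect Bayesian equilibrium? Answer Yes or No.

Under these beliefs, the screening earns rebate 15 and no screening earns rebate 4.
careful: the screening nets 15 − 3 = 12; no screening nets 4. careful prefers the screening.
reckless: the screening nets 15 − 8 = 7; no screening nets 4. reckless would deviate to the screening.
reckless has a profitable deviation, so the profile is not an equilibrium.

No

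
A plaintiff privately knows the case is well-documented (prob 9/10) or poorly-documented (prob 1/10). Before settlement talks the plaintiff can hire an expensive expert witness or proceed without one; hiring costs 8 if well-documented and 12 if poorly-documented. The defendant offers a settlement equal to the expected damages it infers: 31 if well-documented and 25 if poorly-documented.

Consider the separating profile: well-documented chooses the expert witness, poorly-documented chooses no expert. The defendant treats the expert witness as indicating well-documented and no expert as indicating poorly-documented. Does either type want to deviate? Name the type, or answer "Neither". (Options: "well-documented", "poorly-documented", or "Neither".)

The expert witness pays 31; no expert pays 25.
well-documented: assigned the expert witness, nets 31 − 8 = 23; deviating to no expert nets 25.
poorly-documented: assigned no expert, nets 25; deviating to the expert witness nets 31 − 12 = 19.
The well-documented type gains 2 by deviating.

well-documented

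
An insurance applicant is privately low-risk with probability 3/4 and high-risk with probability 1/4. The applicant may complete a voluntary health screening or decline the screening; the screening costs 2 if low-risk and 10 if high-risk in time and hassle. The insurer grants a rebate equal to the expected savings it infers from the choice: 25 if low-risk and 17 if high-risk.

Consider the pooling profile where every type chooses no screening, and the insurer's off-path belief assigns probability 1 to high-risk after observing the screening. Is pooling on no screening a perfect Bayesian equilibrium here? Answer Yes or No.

Yes

On path, the insurer holds the prior and pays 3/4·25 + 1/4·17 = 23. Off path (the screening), believing high-risk, it pays 17.
low-risk: no screening nets 23; the screening nets 17 − 2 = 15. low-risk stays.
high-risk: no screening nets 23; the screening nets 17 − 10 = 7. high-risk stays.
No type deviates, so pooling is sustained.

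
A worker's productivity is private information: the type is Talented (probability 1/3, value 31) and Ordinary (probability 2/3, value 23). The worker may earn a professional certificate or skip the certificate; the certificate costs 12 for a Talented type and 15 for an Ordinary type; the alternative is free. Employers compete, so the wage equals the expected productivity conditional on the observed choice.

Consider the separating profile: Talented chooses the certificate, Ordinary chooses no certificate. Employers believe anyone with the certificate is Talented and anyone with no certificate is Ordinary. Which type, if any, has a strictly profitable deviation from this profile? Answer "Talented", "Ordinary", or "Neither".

The certificate pays 31; no certificate pays 23.
Talented: assigned the certificate, nets 31 − 12 = 19; deviating to no certificate nets 23.
Ordinary: assigned no certificate, nets 23; deviating to the certificate nets 31 − 15 = 16.
The Talented type gains 4 by deviating.

Talented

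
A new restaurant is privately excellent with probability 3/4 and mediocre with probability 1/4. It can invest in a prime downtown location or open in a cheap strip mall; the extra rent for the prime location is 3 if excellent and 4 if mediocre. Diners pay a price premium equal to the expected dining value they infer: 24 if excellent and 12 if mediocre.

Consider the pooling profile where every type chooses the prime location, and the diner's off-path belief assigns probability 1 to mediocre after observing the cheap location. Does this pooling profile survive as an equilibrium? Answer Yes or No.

On path, the diner holds the prior and pays 3/4·24 + 1/4·12 = 21. Off path (the cheap location), believing mediocre, it pays 12.
excellent: the prime location nets 21 − 3 = 18; the cheap location nets 12. excellent stays.
mediocre: the prime location nets 21 − 4 = 17; the cheap location nets 12. mediocre stays.
No type deviates, so pooling is sustained.

Yes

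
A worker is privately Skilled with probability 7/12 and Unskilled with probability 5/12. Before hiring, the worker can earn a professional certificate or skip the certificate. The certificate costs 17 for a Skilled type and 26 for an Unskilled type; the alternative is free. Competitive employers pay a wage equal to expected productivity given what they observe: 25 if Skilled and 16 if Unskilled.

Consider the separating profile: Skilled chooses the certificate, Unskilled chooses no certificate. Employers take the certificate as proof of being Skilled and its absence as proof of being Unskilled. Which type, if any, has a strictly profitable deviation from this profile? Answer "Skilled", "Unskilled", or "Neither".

The certificate pays 25; no certificate pays 16.
Skilled: assigned the certificate, nets 25 − 17 = 8; deviating to no certificate nets 16.
Unskilled: assigned no certificate, nets 16; deviating to the certificate nets 25 − 26 = -1.
The Skilled type gains 8 by deviating.

Skilled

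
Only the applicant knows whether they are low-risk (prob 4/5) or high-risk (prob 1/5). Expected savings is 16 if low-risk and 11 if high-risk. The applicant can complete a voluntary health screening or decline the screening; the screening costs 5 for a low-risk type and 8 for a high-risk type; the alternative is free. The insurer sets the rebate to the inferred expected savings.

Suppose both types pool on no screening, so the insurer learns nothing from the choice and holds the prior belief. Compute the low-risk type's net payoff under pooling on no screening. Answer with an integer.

15

Pooled rebate = 4/5·16 + 1/5·11 = 15.
low-risk pays no cost for no screening, so net payoff = 15.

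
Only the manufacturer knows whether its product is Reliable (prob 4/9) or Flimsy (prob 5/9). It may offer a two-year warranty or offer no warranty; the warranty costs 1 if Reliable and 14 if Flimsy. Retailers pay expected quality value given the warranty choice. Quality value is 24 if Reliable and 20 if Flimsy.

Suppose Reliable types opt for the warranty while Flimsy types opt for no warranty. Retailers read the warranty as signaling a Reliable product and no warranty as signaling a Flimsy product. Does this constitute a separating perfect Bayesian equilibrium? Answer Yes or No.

Under these beliefs, the warranty earns price 24 and no warranty earns price 20.
Reliable: the warranty nets 24 − 1 = 23; no warranty nets 20. Reliable prefers the warranty.
Flimsy: the warranty nets 24 − 14 = 10; no warranty nets 20. Flimsy prefers no warranty.
Neither type deviates, so the separating profile is an equilibrium.

Yes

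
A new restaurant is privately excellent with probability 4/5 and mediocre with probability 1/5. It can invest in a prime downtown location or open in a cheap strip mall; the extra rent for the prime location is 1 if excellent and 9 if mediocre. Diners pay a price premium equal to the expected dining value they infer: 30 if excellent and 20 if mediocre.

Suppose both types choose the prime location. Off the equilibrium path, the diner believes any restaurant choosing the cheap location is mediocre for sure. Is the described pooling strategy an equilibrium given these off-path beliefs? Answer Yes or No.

No

On path, the diner holds the prior and pays 4/5·30 + 1/5·20 = 28. Off path (the cheap location), believing mediocre, it pays 20.
excellent: the prime location nets 28 − 1 = 27; the cheap location nets 20. excellent stays.
mediocre: the prime location nets 28 − 9 = 19; the cheap location nets 20. mediocre would deviate.
A type deviates, so pooling fails.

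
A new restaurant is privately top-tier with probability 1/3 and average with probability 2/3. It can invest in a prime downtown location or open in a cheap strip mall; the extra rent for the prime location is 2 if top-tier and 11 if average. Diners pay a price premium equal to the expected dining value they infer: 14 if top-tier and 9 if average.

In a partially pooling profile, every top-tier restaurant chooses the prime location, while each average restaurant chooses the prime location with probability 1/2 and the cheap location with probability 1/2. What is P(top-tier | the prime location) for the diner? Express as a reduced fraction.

1/2

P(the prime location) = (1/3)·1 + (2/3)·(1/2) = 2/3.
By Bayes' rule, P(top-tier | the prime location) = (1/3) / (2/3) = 1/2.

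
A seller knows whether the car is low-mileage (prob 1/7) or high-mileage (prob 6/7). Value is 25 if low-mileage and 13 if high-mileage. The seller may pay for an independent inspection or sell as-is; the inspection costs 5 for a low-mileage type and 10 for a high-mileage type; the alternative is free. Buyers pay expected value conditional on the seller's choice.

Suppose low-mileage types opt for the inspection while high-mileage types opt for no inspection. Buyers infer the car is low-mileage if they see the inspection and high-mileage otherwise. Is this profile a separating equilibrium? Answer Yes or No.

Under these beliefs, the inspection earns price 25 and no inspection earns price 13.
low-mileage: the inspection nets 25 − 5 = 20; no inspection nets 13. low-mileage prefers the inspection.
high-mileage: the inspection nets 25 − 10 = 15; no inspection nets 13. high-mileage would deviate to the inspection.
high-mileage has a profitable deviation, so the profile is not an equilibrium.

No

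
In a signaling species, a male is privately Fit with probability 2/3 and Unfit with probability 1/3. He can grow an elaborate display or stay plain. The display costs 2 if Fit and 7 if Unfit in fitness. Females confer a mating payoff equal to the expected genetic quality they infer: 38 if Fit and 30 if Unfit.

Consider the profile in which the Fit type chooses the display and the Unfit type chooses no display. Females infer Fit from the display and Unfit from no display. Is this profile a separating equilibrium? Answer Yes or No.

No

Under these beliefs, the display earns mating payoff 38 and no display earns mating payoff 30.
Fit: the display nets 38 − 2 = 36; no display nets 30. Fit prefers the display.
Unfit: the display nets 38 − 7 = 31; no display nets 30. Unfit would deviate to the display.
Unfit has a profitable deviation, so the profile is not an equilibrium.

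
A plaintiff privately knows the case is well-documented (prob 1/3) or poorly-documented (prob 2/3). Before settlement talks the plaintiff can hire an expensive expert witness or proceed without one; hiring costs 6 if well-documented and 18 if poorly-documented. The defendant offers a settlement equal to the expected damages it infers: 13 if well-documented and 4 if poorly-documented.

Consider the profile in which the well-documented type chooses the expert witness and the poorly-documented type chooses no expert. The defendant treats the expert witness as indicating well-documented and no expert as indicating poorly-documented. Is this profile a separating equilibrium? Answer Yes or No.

Under these beliefs, the expert witness earns settlement 13 and no expert earns settlement 4.
well-documented: the expert witness nets 13 − 6 = 7; no expert nets 4. well-documented prefers the expert witness.
poorly-documented: the expert witness nets 13 − 18 = -5; no expert nets 4. poorly-documented prefers no expert.
Neither type deviates, so the separating profile is an equilibrium.

Yes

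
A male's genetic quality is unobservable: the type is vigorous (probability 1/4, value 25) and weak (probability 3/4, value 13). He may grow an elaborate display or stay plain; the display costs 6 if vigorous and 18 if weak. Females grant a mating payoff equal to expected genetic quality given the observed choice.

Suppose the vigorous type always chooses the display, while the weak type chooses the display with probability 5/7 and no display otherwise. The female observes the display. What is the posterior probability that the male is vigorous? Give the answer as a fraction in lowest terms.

7/22

P(the display) = (1/4)·1 + (3/4)·(5/7) = 11/14.
By Bayes' rule, P(vigorous | the display) = (1/4) / (11/14) = 7/22.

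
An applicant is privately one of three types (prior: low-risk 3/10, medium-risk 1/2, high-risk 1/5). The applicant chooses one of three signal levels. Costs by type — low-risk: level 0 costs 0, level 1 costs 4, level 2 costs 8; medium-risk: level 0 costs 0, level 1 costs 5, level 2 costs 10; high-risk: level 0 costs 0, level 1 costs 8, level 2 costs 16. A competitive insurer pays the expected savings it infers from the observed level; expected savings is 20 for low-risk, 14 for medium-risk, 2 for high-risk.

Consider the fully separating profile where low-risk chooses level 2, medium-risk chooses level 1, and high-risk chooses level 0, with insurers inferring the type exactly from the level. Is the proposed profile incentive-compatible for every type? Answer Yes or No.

No

Separating rebates: level 2 → 20, level 1 → 14, level 0 → 2.
low-risk (assigned level 2): level 0: 2 − 0 = 2; level 1: 14 − 4 = 10; level 2: 20 − 8 = 12. low-risk stays.
medium-risk (assigned level 1): level 0: 2 − 0 = 2; level 1: 14 − 5 = 9; level 2: 20 − 10 = 10. medium-risk prefers level 2.
high-risk (assigned level 0): level 0: 2 − 0 = 2; level 1: 14 − 8 = 6; level 2: 20 − 16 = 4. high-risk prefers level 1.
At least one type deviates; the separating profile fails.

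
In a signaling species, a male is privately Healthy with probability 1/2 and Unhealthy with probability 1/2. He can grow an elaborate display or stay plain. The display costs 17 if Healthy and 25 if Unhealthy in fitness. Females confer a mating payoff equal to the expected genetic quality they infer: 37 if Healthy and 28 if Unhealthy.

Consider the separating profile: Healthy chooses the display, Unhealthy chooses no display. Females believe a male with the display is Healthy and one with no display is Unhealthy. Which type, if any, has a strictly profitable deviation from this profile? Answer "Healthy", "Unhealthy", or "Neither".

Healthy

The display pays 37; no display pays 28.
Healthy: assigned the display, nets 37 − 17 = 20; deviating to no display nets 28.
Unhealthy: assigned no display, nets 28; deviating to the display nets 37 − 25 = 12.
The Healthy type gains 8 by deviating.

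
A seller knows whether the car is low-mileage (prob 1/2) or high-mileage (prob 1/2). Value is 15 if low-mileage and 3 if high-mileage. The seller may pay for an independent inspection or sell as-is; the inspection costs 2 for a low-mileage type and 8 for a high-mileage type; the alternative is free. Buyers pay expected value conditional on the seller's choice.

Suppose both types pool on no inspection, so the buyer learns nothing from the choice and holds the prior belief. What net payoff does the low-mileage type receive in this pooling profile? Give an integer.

9

Pooled price = 1/2·15 + 1/2·3 = 9.
low-mileage pays no cost for no inspection, so net payoff = 9.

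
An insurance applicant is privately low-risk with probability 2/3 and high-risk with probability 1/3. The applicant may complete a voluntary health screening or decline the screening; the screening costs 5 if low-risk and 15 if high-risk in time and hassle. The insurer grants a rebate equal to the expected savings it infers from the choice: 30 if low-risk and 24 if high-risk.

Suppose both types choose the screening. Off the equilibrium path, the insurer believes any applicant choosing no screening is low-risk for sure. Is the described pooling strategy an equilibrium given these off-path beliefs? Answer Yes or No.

On path, the insurer holds the prior and pays 2/3·30 + 1/3·24 = 28. Off path (no screening), believing low-risk, it pays 30.
low-risk: the screening nets 28 − 5 = 23; no screening nets 30. low-risk would deviate.
high-risk: the screening nets 28 − 15 = 13; no screening nets 30. high-risk would deviate.
A type deviates, so pooling fails.

No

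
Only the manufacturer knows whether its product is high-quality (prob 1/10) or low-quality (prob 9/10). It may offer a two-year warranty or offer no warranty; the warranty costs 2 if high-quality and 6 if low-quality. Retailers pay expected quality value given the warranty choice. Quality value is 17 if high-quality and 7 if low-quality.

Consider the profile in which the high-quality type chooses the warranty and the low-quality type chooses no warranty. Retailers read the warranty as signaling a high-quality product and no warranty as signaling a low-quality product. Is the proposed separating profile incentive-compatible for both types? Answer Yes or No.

Under these beliefs, the warranty earns price 17 and no warranty earns price 7.
high-quality: the warranty nets 17 − 2 = 15; no warranty nets 7. high-quality prefers the warranty.
low-quality: the warranty nets 17 − 6 = 11; no warranty nets 7. low-quality would deviate to the warranty.
low-quality has a profitable deviation, so the profile is not an equilibrium.

No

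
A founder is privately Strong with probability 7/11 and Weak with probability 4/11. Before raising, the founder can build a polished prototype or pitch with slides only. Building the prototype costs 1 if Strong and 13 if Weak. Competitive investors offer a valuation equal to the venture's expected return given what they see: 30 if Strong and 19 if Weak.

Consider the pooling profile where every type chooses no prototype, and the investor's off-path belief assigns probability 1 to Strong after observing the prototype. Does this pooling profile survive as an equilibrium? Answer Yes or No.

On path, the investor holds the prior and pays 7/11·30 + 4/11·19 = 26. Off path (the prototype), believing Strong, it pays 30.
Strong: no prototype nets 26; the prototype nets 30 − 1 = 29. Strong would deviate.
Weak: no prototype nets 26; the prototype nets 30 − 13 = 17. Weak stays.
A type deviates, so pooling fails.

No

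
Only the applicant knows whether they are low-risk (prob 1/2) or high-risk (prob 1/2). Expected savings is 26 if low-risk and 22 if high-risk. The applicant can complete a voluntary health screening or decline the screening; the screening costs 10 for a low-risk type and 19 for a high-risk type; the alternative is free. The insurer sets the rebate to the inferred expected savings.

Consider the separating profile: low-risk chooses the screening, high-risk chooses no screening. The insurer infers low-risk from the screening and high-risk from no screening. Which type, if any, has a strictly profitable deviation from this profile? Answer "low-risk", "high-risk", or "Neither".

low-risk

The screening pays 26; no screening pays 22.
low-risk: assigned the screening, nets 26 − 10 = 16; deviating to no screening nets 22.
high-risk: assigned no screening, nets 22; deviating to the screening nets 26 − 19 = 7.
The low-risk type gains 6 by deviating.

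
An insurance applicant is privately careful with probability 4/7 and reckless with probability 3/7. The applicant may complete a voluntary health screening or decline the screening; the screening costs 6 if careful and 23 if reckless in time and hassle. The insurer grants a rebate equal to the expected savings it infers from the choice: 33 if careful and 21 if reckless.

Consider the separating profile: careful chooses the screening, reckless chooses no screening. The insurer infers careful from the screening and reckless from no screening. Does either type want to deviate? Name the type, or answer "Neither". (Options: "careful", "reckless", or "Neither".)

The screening pays 33; no screening pays 21.
careful: assigned the screening, nets 33 − 6 = 27; deviating to no screening nets 21.
reckless: assigned no screening, nets 21; deviating to the screening nets 33 − 23 = 10.
Both types strictly prefer their assigned action; no profitable deviation.

Neither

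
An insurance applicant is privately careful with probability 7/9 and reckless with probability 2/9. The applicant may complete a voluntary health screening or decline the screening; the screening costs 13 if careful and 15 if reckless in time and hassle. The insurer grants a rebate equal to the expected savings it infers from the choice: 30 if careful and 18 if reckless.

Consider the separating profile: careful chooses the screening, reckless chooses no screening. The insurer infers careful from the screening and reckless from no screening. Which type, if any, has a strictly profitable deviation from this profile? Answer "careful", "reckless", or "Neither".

The screening pays 30; no screening pays 18.
careful: assigned the screening, nets 30 − 13 = 17; deviating to no screening nets 18.
reckless: assigned no screening, nets 18; deviating to the screening nets 30 − 15 = 15.
The careful type gains 1 by deviating.

careful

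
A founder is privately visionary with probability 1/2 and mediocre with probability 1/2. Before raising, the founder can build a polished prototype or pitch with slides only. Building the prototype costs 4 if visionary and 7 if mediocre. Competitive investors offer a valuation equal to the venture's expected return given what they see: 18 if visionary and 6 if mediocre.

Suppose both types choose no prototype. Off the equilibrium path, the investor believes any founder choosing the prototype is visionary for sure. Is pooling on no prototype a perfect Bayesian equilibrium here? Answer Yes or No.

No

On path, the investor holds the prior and pays 1/2·18 + 1/2·6 = 12. Off path (the prototype), believing visionary, it pays 18.
visionary: no prototype nets 12; the prototype nets 18 − 4 = 14. visionary would deviate.
mediocre: no prototype nets 12; the prototype nets 18 − 7 = 11. mediocre stays.
A type deviates, so pooling fails.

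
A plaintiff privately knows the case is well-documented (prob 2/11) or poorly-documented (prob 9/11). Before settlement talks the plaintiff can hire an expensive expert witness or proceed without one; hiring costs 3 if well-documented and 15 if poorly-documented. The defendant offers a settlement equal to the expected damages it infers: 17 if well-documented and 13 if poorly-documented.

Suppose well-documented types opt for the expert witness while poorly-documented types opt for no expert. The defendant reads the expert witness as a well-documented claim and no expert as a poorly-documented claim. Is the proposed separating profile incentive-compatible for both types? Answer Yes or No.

Yes

Under these beliefs, the expert witness earns settlement 17 and no expert earns settlement 13.
well-documented: the expert witness nets 17 − 3 = 14; no expert nets 13. well-documented prefers the expert witness.
poorly-documented: the expert witness nets 17 − 15 = 2; no expert nets 13. poorly-documented prefers no expert.
Neither type deviates, so the separating profile is an equilibrium.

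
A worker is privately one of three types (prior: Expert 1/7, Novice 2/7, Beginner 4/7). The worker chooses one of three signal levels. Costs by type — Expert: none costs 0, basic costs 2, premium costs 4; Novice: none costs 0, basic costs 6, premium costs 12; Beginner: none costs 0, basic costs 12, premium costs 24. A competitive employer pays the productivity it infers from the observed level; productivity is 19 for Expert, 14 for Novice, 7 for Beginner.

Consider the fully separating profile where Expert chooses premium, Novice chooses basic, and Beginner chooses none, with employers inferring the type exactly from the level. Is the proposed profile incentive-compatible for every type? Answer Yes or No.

Yes

Separating wages: premium → 19, basic → 14, none → 7.
Expert (assigned premium): none: 7 − 0 = 7; basic: 14 − 2 = 12; premium: 19 − 4 = 15. Expert stays.
Novice (assigned basic): none: 7 − 0 = 7; basic: 14 − 6 = 8; premium: 19 − 12 = 7. Novice stays.
Beginner (assigned none): none: 7 − 0 = 7; basic: 14 − 12 = 2; premium: 19 − 24 = -5. Beginner stays.
Every type prefers its assigned level; separation holds.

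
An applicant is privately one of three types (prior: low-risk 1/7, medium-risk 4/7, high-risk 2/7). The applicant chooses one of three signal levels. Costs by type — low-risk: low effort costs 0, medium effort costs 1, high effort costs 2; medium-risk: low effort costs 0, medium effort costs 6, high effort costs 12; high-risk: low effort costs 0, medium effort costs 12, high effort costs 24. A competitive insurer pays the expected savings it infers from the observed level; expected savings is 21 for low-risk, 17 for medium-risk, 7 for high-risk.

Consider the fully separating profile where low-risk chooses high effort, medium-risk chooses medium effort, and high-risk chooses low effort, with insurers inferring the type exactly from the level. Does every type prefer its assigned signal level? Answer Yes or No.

Separating rebates: high effort → 21, medium effort → 17, low effort → 7.
low-risk (assigned high effort): low effort: 7 − 0 = 7; medium effort: 17 − 1 = 16; high effort: 21 − 2 = 19. low-risk stays.
medium-risk (assigned medium effort): low effort: 7 − 0 = 7; medium effort: 17 − 6 = 11; high effort: 21 − 12 = 9. medium-risk stays.
high-risk (assigned low effort): low effort: 7 − 0 = 7; medium effort: 17 − 12 = 5; high effort: 21 − 24 = -3. high-risk stays.
Every type prefers its assigned level; separation holds.

Yes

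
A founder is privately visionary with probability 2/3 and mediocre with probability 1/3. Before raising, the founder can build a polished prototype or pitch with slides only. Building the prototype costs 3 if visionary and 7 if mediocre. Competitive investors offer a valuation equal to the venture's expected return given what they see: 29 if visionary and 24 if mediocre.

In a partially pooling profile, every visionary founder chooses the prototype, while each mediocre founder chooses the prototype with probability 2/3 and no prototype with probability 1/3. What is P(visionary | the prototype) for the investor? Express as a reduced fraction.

3/4

P(the prototype) = (2/3)·1 + (1/3)·(2/3) = 8/9.
By Bayes' rule, P(visionary | the prototype) = (2/3) / (8/9) = 3/4.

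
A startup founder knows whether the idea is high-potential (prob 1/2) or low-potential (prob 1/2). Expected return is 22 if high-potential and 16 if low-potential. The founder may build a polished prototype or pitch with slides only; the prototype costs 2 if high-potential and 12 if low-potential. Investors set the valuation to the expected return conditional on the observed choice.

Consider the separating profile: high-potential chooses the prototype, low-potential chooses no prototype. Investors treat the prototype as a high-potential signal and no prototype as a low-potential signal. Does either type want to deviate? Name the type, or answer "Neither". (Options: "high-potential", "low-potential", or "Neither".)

The prototype pays 22; no prototype pays 16.
high-potential: assigned the prototype, nets 22 − 2 = 20; deviating to no prototype nets 16.
low-potential: assigned no prototype, nets 16; deviating to the prototype nets 22 − 12 = 10.
Both types strictly prefer their assigned action; no profitable deviation.

Neither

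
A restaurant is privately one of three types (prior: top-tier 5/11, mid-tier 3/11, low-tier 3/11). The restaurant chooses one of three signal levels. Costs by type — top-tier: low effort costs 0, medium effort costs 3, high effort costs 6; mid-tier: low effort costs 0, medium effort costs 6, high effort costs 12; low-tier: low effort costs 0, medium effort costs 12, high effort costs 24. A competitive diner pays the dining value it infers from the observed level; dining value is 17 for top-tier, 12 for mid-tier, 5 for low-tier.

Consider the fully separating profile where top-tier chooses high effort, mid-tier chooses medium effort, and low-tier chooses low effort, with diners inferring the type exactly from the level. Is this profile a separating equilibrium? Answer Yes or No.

Separating price premiums: high effort → 17, medium effort → 12, low effort → 5.
top-tier (assigned high effort): low effort: 5 − 0 = 5; medium effort: 12 − 3 = 9; high effort: 17 − 6 = 11. top-tier stays.
mid-tier (assigned medium effort): low effort: 5 − 0 = 5; medium effort: 12 − 6 = 6; high effort: 17 − 12 = 5. mid-tier stays.
low-tier (assigned low effort): low effort: 5 − 0 = 5; medium effort: 12 − 12 = 0; high effort: 17 − 24 = -7. low-tier stays.
Every type prefers its assigned level; separation holds.

Yes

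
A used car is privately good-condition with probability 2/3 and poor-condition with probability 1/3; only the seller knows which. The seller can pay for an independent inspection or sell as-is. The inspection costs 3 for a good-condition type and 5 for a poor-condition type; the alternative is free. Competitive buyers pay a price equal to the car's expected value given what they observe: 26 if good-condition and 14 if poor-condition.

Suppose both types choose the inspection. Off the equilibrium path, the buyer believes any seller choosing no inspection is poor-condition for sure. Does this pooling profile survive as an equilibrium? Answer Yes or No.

On path, the buyer holds the prior and pays 2/3·26 + 1/3·14 = 22. Off path (no inspection), believing poor-condition, it pays 14.
good-condition: the inspection nets 22 − 3 = 19; no inspection nets 14. good-condition stays.
poor-condition: the inspection nets 22 − 5 = 17; no inspection nets 14. poor-condition stays.
No type deviates, so pooling is sustained.

Yes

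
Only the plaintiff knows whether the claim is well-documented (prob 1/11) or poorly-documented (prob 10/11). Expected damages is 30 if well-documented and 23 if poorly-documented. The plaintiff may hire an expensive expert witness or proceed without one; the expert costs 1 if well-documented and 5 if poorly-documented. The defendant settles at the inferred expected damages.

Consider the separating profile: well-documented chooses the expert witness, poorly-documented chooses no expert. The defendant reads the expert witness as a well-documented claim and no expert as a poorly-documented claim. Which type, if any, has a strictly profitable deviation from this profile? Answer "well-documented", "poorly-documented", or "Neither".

The expert witness pays 30; no expert pays 23.
well-documented: assigned the expert witness, nets 30 − 1 = 29; deviating to no expert nets 23.
poorly-documented: assigned no expert, nets 23; deviating to the expert witness nets 30 − 5 = 25.
The poorly-documented type gains 2 by deviating.

poorly-documented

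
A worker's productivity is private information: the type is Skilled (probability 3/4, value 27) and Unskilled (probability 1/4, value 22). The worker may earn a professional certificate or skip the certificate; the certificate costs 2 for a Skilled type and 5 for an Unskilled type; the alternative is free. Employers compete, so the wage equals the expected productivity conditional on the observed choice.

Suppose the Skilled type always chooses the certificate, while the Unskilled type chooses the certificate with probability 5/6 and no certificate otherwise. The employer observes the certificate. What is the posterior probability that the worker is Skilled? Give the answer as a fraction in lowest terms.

18/23

P(the certificate) = (3/4)·1 + (1/4)·(5/6) = 23/24.
By Bayes' rule, P(Skilled | the certificate) = (3/4) / (23/24) = 18/23.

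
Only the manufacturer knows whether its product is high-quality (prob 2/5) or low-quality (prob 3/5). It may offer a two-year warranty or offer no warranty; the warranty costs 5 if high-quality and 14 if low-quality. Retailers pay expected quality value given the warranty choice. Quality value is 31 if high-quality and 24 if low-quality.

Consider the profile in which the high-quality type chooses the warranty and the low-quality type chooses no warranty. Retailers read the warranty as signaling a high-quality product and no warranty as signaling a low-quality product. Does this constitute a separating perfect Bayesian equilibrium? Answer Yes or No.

Yes

Under these beliefs, the warranty earns price 31 and no warranty earns price 24.
high-quality: the warranty nets 31 − 5 = 26; no warranty nets 24. high-quality prefers the warranty.
low-quality: the warranty nets 31 − 14 = 17; no warranty nets 24. low-quality prefers no warranty.
Neither type deviates, so the separating profile is an equilibrium.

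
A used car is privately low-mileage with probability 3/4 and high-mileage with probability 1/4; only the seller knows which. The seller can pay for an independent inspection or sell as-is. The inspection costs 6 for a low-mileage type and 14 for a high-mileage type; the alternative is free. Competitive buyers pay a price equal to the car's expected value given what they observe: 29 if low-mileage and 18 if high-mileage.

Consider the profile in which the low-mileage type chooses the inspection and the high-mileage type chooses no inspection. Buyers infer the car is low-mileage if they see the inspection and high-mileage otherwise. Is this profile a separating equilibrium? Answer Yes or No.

Under these beliefs, the inspection earns price 29 and no inspection earns price 18.
low-mileage: the inspection nets 29 − 6 = 23; no inspection nets 18. low-mileage prefers the inspection.
high-mileage: the inspection nets 29 − 14 = 15; no inspection nets 18. high-mileage prefers no inspection.
Neither type deviates, so the separating profile is an equilibrium.

Yes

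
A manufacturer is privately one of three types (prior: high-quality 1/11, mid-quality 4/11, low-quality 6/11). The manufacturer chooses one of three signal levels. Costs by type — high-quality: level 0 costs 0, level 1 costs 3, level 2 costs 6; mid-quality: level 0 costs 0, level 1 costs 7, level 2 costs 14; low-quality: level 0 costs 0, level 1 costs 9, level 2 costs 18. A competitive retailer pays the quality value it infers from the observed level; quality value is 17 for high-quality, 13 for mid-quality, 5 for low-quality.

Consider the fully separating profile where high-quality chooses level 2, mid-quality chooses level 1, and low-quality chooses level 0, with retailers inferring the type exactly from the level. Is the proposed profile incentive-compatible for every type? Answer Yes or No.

Yes

Separating prices: level 2 → 17, level 1 → 13, level 0 → 5.
high-quality (assigned level 2): level 0: 5 − 0 = 5; level 1: 13 − 3 = 10; level 2: 17 − 6 = 11. high-quality stays.
mid-quality (assigned level 1): level 0: 5 − 0 = 5; level 1: 13 − 7 = 6; level 2: 17 − 14 = 3. mid-quality stays.
low-quality (assigned level 0): level 0: 5 − 0 = 5; level 1: 13 − 9 = 4; level 2: 17 − 18 = -1. low-quality stays.
Every type prefers its assigned level; separation holds.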